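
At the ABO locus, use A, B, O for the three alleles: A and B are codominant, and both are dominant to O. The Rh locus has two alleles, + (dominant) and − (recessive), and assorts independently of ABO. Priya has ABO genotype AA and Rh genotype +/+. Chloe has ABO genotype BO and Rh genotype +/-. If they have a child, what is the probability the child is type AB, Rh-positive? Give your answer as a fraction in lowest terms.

ABO cross AA × BO → offspring phenotypes: 1/2 A, 1/2 AB.
Rh cross +/+ × +/- → 1 Rh+.
Independent loci: P(type AB, Rh-positive) = 1/2 × 1 = 1/2.

1/2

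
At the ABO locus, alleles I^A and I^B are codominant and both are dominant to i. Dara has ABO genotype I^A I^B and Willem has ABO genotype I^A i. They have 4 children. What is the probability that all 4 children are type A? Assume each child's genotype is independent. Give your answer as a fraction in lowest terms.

ABO cross I^A I^B × I^A i → 1/2 A, 1/4 B, 1/4 AB.
So P(type A) = 1/2 per child.
All 4 independent: (1/2)^4 = 1/16.

1/16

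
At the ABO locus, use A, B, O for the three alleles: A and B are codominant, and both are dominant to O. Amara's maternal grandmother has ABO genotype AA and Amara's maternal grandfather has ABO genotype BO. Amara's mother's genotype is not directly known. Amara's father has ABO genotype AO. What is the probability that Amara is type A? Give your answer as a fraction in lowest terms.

5/8

Amara's mother's ABO genotype from AA × BO: 1/2 AB, 1/2 AO.
Crossing each possibility with the father AO and summing P(type A): 1/2·1/2 + 1/2·3/4 = 5/8.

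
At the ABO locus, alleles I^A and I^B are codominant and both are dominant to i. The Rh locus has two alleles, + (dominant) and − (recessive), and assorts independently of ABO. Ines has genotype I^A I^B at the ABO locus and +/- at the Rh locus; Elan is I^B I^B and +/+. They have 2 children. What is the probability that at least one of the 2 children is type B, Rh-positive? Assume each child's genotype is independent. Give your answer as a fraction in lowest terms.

ABO cross I^A I^B × I^B I^B → 1/2 B, 1/2 AB.
Rh cross +/- × +/+ → 1 Rh+; so P(type B, Rh-positive) = 1/2 × 1 = 1/2 per child.
P(none) = (1/2)^2 = 1/4; P(at least one) = 1 − 1/4 = 3/4.

3/4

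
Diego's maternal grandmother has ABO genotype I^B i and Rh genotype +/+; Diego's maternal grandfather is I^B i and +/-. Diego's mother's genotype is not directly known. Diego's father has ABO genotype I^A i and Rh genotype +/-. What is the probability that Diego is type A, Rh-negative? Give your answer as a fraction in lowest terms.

1/32

Diego's mother's ABO genotype from I^B i × I^B i: 1/4 I^B I^B, 1/2 I^B i, 1/4 i i.
Crossing each possibility with the father I^A i and summing P(type A): 1/4·0 + 1/2·1/4 + 1/4·1/2 = 1/4.
Similarly for Rh via the mother's Rh distribution: P(Rh-) = 1/8.
Independent loci: 1/4 × 1/8 = 1/32.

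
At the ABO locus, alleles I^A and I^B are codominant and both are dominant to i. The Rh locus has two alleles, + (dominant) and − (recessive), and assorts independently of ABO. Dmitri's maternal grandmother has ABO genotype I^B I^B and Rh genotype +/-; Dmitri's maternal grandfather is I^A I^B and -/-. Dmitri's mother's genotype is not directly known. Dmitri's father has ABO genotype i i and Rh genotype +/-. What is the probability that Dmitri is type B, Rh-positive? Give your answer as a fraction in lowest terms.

Dmitri's mother's ABO genotype from I^B I^B × I^A I^B: 1/2 I^A I^B, 1/2 I^B I^B.
Crossing each possibility with the father i i and summing P(type B): 1/2·1/2 + 1/2·1 = 3/4.
Similarly for Rh via the mother's Rh distribution: P(Rh+) = 5/8.
Independent loci: 3/4 × 5/8 = 15/32.

15/32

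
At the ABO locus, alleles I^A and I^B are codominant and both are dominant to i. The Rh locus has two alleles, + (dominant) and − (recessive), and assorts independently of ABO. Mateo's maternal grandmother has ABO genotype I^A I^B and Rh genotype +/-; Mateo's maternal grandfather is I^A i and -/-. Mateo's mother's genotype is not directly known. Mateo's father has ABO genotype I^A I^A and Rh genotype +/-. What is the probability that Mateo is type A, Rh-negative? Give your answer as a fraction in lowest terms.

9/32

Mateo's mother's ABO genotype from I^A I^B × I^A i: 1/4 I^A I^A, 1/4 I^A I^B, 1/4 I^A i, 1/4 I^B i.
Crossing each possibility with the father I^A I^A and summing P(type A): 1/4·1 + 1/4·1/2 + 1/4·1 + 1/4·1/2 = 3/4.
Similarly for Rh via the mother's Rh distribution: P(Rh-) = 3/8.
Independent loci: 3/4 × 3/8 = 9/32.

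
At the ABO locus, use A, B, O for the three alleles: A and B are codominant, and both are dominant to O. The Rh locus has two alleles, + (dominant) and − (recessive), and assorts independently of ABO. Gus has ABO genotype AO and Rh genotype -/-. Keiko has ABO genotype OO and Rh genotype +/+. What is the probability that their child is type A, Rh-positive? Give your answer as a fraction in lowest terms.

1/2

ABO cross AO × OO → offspring phenotypes: 1/2 O, 1/2 A.
Rh cross -/- × +/+ → 1 Rh+.
Independent loci: P(type A, Rh-positive) = 1/2 × 1 = 1/2.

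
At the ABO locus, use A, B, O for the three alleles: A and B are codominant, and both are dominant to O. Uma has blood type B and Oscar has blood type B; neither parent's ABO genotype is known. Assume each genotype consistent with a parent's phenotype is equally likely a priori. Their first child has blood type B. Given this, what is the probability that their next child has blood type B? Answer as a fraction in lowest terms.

19/20

Possible genotypes: Uma ∈ {BB, BO}; Oscar ∈ {BB, BO}.
Weight each parental genotype pair by prior × P(type-B child):
  BB × BB: posterior weight 4/15; P(next child type B) = 1.
  BB × BO: posterior weight 4/15; P(next child type B) = 1.
  BO × BB: posterior weight 4/15; P(next child type B) = 1.
  BO × BO: posterior weight 1/5; P(next child type B) = 3/4.
Weighted sum = 19/20.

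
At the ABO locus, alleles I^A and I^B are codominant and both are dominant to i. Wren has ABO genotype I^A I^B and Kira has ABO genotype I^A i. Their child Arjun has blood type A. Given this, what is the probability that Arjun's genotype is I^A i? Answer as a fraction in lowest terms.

1/2

Cross I^A I^B × I^A i → 1/4 I^A I^A, 1/4 I^A I^B, 1/4 I^A i, 1/4 I^B i.
Type-A genotypes among offspring: I^A I^A (1/4), I^A i (1/4); total 1/2.
P(I^A i | type A) = (1/4) / (1/2) = 1/2.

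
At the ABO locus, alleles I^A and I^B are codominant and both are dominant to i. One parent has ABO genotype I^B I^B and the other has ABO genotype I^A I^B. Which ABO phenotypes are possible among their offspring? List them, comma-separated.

B, AB

Gametes from I^B I^B × I^A I^B give offspring ABO genotypes I^A I^B, I^B I^B, i.e. phenotypes B, AB.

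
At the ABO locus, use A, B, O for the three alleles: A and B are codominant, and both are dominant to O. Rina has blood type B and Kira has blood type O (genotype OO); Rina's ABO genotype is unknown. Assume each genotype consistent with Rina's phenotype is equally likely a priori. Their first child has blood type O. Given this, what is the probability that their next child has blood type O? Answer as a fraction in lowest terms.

1/2

Possible genotypes: Rina ∈ {BB, BO}; Kira ∈ {OO}.
Weight each parental genotype pair by prior × P(type-O child):
  BO × OO: posterior weight 1; P(next child type O) = 1/2.
Weighted sum = 1/2.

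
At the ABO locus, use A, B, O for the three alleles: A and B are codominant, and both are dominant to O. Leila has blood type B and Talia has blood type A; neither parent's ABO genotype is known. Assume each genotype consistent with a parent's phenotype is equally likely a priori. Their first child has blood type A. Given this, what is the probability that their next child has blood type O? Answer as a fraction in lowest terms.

Possible genotypes: Leila ∈ {BB, BO}; Talia ∈ {AA, AO}.
Weight each parental genotype pair by prior × P(type-A child):
  BO × AA: posterior weight 2/3; P(next child type O) = 0.
  BO × AO: posterior weight 1/3; P(next child type O) = 1/4.
Weighted sum = 1/12.

1/12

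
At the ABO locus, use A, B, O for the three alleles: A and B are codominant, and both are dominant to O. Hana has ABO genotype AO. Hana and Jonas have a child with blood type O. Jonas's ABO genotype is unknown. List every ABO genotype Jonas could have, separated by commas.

For each candidate genotype of Jonas, check whether crossing it with AO can produce every observed child phenotype.
  AA → possible child types {A} ✗
  AB → possible child types {A, B, AB} ✗
  AO → possible child types {O, A} ✓
  BB → possible child types {B, AB} ✗
  BO → possible child types {O, A, B, AB} ✓
  OO → possible child types {O, A} ✓

AO, BO, OO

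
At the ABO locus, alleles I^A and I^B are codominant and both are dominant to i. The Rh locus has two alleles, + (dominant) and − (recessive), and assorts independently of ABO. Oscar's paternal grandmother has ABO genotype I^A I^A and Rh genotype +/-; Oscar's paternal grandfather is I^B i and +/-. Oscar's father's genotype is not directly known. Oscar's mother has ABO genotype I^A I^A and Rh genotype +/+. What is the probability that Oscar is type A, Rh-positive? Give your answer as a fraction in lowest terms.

3/4

Oscar's father's ABO genotype from I^A I^A × I^B i: 1/2 I^A I^B, 1/2 I^A i.
Crossing each possibility with the mother I^A I^A and summing P(type A): 1/2·1/2 + 1/2·1 = 3/4.
Similarly for Rh via the father's Rh distribution: P(Rh+) = 1.
Independent loci: 3/4 × 1 = 3/4.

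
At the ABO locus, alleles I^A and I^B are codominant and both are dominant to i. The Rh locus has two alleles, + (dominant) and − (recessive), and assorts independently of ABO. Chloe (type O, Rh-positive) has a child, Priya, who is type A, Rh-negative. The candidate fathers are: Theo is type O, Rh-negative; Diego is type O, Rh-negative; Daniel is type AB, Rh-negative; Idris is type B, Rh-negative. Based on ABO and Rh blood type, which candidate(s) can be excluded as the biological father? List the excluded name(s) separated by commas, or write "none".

A candidate is excluded only if no genotype consistent with his phenotype could produce a type A, Rh-negative child with a type O, Rh-positive mother.
Theo (type O, Rh-): no genotype consistent with that phenotype can produce a type-A Rh- child with a type-O mother.
Diego (type O, Rh-): no genotype consistent with that phenotype can produce a type-A Rh- child with a type-O mother.
Idris (type B, Rh-): no genotype consistent with that phenotype can produce a type-A Rh- child with a type-O mother.

Theo, Diego, Idris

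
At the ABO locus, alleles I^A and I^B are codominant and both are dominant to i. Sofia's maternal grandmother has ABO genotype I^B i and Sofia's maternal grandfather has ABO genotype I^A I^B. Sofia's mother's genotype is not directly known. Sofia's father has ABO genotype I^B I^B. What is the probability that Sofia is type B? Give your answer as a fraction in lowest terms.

Sofia's mother's ABO genotype from I^B i × I^A I^B: 1/4 I^A I^B, 1/4 I^A i, 1/4 I^B I^B, 1/4 I^B i.
Crossing each possibility with the father I^B I^B and summing P(type B): 1/4·1/2 + 1/4·1/2 + 1/4·1 + 1/4·1 = 3/4.

3/4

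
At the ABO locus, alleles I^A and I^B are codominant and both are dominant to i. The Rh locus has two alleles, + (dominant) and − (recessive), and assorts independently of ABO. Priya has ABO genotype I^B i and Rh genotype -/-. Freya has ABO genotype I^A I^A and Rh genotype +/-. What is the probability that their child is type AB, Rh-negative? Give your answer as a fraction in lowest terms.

ABO cross I^B i × I^A I^A → offspring phenotypes: 1/2 A, 1/2 AB.
Rh cross -/- × +/- → 1/2 Rh+, 1/2 Rh-.
Independent loci: P(type AB, Rh-negative) = 1/2 × 1/2 = 1/4.

1/4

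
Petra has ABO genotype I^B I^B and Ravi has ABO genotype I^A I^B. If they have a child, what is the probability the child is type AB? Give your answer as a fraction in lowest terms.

ABO cross I^B I^B × I^A I^B → offspring phenotypes: 1/2 B, 1/2 AB.
So P(type AB) = 1/2.

1/2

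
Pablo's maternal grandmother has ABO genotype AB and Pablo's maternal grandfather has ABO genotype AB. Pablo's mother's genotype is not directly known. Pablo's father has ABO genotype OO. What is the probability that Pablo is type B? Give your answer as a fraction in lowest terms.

1/2

Pablo's mother's ABO genotype from AB × AB: 1/4 AA, 1/2 AB, 1/4 BB.
Crossing each possibility with the father OO and summing P(type B): 1/4·0 + 1/2·1/2 + 1/4·1 = 1/2.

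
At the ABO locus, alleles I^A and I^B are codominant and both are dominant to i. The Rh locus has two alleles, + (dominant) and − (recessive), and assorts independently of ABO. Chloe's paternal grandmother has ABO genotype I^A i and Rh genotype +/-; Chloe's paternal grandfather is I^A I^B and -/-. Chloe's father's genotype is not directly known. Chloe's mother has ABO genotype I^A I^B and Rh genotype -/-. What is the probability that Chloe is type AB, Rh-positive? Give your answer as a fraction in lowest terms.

3/32

Chloe's father's ABO genotype from I^A i × I^A I^B: 1/4 I^A I^A, 1/4 I^A I^B, 1/4 I^A i, 1/4 I^B i.
Crossing each possibility with the mother I^A I^B and summing P(type AB): 1/4·1/2 + 1/4·1/2 + 1/4·1/4 + 1/4·1/4 = 3/8.
Similarly for Rh via the father's Rh distribution: P(Rh+) = 1/4.
Independent loci: 3/8 × 1/4 = 3/32.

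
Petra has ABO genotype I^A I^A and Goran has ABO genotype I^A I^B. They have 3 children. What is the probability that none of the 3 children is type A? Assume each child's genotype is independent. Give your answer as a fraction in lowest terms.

1/8

ABO cross I^A I^A × I^A I^B → 1/2 A, 1/2 AB.
So P(type A) = 1/2 per child.
P(not type A) = 1/2 for one child; (1/2)^3 = 1/8.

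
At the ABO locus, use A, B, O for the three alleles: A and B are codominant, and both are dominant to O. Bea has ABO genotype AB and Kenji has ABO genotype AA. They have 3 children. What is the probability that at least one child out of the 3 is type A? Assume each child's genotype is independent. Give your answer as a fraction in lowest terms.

ABO cross AB × AA → 1/2 A, 1/2 AB.
So P(type A) = 1/2 per child.
P(none) = (1/2)^3 = 1/8; P(at least one) = 1 − 1/8 = 7/8.

7/8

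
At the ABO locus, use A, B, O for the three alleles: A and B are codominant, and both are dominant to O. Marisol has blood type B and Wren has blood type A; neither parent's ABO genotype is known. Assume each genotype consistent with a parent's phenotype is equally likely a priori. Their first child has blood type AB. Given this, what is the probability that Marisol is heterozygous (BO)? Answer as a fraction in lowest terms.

1/3

Possible genotypes: Marisol ∈ {BB, BO}; Wren ∈ {AA, AO}.
Weight each parental genotype pair by prior × P(type-AB child):
  BB × AA: posterior weight 4/9.
  BB × AO: posterior weight 2/9.
  BO × AA: posterior weight 2/9.
  BO × AO: posterior weight 1/9.
Sum the posterior weight over pairs where Marisol is BO: 1/3.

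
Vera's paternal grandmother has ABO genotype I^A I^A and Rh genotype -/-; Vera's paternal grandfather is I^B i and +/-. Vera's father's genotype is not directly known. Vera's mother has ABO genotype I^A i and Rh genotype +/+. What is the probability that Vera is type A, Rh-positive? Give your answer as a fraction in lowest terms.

Vera's father's ABO genotype from I^A I^A × I^B i: 1/2 I^A I^B, 1/2 I^A i.
Crossing each possibility with the mother I^A i and summing P(type A): 1/2·1/2 + 1/2·3/4 = 5/8.
Similarly for Rh via the father's Rh distribution: P(Rh+) = 1.
Independent loci: 5/8 × 1 = 5/8.

5/8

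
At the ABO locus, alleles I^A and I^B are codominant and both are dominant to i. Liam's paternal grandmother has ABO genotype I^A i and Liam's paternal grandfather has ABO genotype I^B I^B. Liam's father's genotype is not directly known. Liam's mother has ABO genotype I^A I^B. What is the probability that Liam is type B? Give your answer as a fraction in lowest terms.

Liam's father's ABO genotype from I^A i × I^B I^B: 1/2 I^A I^B, 1/2 I^B i.
Crossing each possibility with the mother I^A I^B and summing P(type B): 1/2·1/4 + 1/2·1/2 = 3/8.

3/8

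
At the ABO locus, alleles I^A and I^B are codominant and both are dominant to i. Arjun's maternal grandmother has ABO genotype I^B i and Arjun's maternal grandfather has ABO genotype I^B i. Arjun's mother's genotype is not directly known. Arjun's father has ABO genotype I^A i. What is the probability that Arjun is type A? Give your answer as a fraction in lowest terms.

1/4

Arjun's mother's ABO genotype from I^B i × I^B i: 1/4 I^B I^B, 1/2 I^B i, 1/4 i i.
Crossing each possibility with the father I^A i and summing P(type A): 1/4·0 + 1/2·1/4 + 1/4·1/2 = 1/4.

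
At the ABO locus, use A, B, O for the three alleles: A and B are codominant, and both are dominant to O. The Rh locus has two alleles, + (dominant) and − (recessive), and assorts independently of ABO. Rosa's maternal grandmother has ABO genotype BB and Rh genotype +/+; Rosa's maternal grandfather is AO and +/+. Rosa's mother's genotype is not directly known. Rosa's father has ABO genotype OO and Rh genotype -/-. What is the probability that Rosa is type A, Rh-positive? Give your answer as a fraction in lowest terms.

1/4

Rosa's mother's ABO genotype from BB × AO: 1/2 AB, 1/2 BO.
Crossing each possibility with the father OO and summing P(type A): 1/2·1/2 + 1/2·0 = 1/4.
Similarly for Rh via the mother's Rh distribution: P(Rh+) = 1.
Independent loci: 1/4 × 1 = 1/4.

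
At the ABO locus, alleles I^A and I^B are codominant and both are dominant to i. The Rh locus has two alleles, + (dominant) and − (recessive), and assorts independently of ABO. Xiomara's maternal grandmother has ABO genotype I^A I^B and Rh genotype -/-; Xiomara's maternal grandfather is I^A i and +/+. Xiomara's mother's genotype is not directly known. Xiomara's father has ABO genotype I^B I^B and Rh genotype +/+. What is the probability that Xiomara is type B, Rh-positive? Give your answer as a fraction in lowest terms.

Xiomara's mother's ABO genotype from I^A I^B × I^A i: 1/4 I^A I^A, 1/4 I^A I^B, 1/4 I^A i, 1/4 I^B i.
Crossing each possibility with the father I^B I^B and summing P(type B): 1/4·0 + 1/4·1/2 + 1/4·1/2 + 1/4·1 = 1/2.
Similarly for Rh via the mother's Rh distribution: P(Rh+) = 1.
Independent loci: 1/2 × 1 = 1/2.

1/2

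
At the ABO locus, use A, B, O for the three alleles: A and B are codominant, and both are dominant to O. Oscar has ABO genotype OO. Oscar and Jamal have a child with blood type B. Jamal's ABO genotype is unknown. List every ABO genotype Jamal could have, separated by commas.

For each candidate genotype of Jamal, check whether crossing it with OO can produce every observed child phenotype.
  AA → possible child types {A} ✗
  AB → possible child types {A, B} ✓
  AO → possible child types {O, A} ✗
  BB → possible child types {B} ✓
  BO → possible child types {O, B} ✓
  OO → possible child types {O} ✗

AB, BB, BO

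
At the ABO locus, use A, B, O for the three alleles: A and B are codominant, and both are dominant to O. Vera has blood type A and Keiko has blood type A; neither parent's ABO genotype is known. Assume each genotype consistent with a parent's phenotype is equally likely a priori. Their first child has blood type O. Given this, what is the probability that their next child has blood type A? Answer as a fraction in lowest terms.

Possible genotypes: Vera ∈ {AA, AO}; Keiko ∈ {AA, AO}.
Weight each parental genotype pair by prior × P(type-O child):
  AO × AO: posterior weight 1; P(next child type A) = 3/4.
Weighted sum = 3/4.

3/4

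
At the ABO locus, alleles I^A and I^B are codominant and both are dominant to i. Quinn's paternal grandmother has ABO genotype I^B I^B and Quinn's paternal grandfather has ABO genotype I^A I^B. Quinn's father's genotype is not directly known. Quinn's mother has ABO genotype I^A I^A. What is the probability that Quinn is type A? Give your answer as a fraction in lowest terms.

1/4

Quinn's father's ABO genotype from I^B I^B × I^A I^B: 1/2 I^A I^B, 1/2 I^B I^B.
Crossing each possibility with the mother I^A I^A and summing P(type A): 1/2·1/2 + 1/2·0 = 1/4.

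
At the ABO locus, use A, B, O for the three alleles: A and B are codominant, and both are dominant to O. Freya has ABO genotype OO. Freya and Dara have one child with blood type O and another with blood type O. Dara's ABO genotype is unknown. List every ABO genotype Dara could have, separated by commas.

For each candidate genotype of Dara, check whether crossing it with OO can produce every observed child phenotype.
  AA → possible child types {A} ✗
  AB → possible child types {A, B} ✗
  AO → possible child types {O, A} ✓
  BB → possible child types {B} ✗
  BO → possible child types {O, B} ✓
  OO → possible child types {O} ✓

AO, BO, OO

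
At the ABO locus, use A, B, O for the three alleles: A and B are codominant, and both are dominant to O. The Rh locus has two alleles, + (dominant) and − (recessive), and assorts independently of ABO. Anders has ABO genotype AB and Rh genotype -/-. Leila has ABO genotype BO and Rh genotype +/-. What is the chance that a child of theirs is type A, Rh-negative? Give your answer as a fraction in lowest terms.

1/8

ABO cross AB × BO → offspring phenotypes: 1/4 A, 1/2 B, 1/4 AB.
Rh cross -/- × +/- → 1/2 Rh+, 1/2 Rh-.
Independent loci: P(type A, Rh-negative) = 1/4 × 1/2 = 1/8.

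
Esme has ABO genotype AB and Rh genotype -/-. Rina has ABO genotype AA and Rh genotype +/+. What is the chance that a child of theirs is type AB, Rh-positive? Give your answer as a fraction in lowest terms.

1/2

ABO cross AB × AA → offspring phenotypes: 1/2 A, 1/2 AB.
Rh cross -/- × +/+ → 1 Rh+.
Independent loci: P(type AB, Rh-positive) = 1/2 × 1 = 1/2.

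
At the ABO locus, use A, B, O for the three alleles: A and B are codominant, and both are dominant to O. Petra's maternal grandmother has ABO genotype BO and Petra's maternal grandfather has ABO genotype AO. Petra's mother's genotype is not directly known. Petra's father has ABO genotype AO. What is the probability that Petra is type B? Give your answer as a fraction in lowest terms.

Petra's mother's ABO genotype from BO × AO: 1/4 AB, 1/4 AO, 1/4 BO, 1/4 OO.
Crossing each possibility with the father AO and summing P(type B): 1/4·1/4 + 1/4·0 + 1/4·1/4 + 1/4·0 = 1/8.

1/8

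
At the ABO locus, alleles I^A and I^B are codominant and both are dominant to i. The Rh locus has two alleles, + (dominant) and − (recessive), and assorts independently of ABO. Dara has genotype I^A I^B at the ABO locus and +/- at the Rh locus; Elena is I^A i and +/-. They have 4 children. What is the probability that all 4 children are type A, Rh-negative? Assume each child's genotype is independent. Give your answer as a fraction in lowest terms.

ABO cross I^A I^B × I^A i → 1/2 A, 1/4 B, 1/4 AB.
Rh cross +/- × +/- → 3/4 Rh+, 1/4 Rh-; so P(type A, Rh-negative) = 1/2 × 1/4 = 1/8 per child.
All 4 independent: (1/8)^4 = 1/4096.

1/4096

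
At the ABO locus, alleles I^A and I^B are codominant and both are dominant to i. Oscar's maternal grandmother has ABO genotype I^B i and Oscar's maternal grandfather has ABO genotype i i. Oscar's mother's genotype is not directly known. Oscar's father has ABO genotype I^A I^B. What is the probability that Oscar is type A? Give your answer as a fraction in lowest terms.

3/8

Oscar's mother's ABO genotype from I^B i × i i: 1/2 I^B i, 1/2 i i.
Crossing each possibility with the father I^A I^B and summing P(type A): 1/2·1/4 + 1/2·1/2 = 3/8.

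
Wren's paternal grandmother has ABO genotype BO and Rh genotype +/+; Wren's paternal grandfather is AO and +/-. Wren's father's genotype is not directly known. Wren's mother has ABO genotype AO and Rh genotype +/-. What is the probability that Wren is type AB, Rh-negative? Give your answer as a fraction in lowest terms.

Wren's father's ABO genotype from BO × AO: 1/4 AB, 1/4 AO, 1/4 BO, 1/4 OO.
Crossing each possibility with the mother AO and summing P(type AB): 1/4·1/4 + 1/4·0 + 1/4·1/4 + 1/4·0 = 1/8.
Similarly for Rh via the father's Rh distribution: P(Rh-) = 1/8.
Independent loci: 1/8 × 1/8 = 1/64.

1/64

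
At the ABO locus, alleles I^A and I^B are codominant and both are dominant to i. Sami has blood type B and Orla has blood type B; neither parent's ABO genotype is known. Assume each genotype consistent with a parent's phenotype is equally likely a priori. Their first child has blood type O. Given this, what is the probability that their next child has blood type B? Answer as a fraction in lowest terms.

Possible genotypes: Sami ∈ {I^B I^B, I^B i}; Orla ∈ {I^B I^B, I^B i}.
Weight each parental genotype pair by prior × P(type-O child):
  I^B i × I^B i: posterior weight 1; P(next child type B) = 3/4.
Weighted sum = 3/4.

3/4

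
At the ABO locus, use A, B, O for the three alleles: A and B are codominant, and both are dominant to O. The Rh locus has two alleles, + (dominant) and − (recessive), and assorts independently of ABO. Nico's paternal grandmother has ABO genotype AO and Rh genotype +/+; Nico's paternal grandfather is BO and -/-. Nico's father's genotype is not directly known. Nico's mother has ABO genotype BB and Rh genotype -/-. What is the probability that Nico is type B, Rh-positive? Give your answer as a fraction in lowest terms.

3/8

Nico's father's ABO genotype from AO × BO: 1/4 AB, 1/4 AO, 1/4 BO, 1/4 OO.
Crossing each possibility with the mother BB and summing P(type B): 1/4·1/2 + 1/4·1/2 + 1/4·1 + 1/4·1 = 3/4.
Similarly for Rh via the father's Rh distribution: P(Rh+) = 1/2.
Independent loci: 3/4 × 1/2 = 3/8.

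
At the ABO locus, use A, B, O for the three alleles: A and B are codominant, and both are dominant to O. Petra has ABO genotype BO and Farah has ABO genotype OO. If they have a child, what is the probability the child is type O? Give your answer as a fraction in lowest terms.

1/2

ABO cross BO × OO → offspring phenotypes: 1/2 O, 1/2 B.
So P(type O) = 1/2.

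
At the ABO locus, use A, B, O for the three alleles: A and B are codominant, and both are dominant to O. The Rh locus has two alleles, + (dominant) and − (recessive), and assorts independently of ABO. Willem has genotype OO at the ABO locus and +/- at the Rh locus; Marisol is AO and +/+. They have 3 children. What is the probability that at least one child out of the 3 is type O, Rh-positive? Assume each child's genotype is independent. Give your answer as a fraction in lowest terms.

7/8

ABO cross OO × AO → 1/2 O, 1/2 A.
Rh cross +/- × +/+ → 1 Rh+; so P(type O, Rh-positive) = 1/2 × 1 = 1/2 per child.
P(none) = (1/2)^3 = 1/8; P(at least one) = 1 − 1/8 = 7/8.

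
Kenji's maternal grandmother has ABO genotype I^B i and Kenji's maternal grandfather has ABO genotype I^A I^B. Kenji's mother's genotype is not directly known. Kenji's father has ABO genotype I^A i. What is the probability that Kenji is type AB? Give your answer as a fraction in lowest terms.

Kenji's mother's ABO genotype from I^B i × I^A I^B: 1/4 I^A I^B, 1/4 I^A i, 1/4 I^B I^B, 1/4 I^B i.
Crossing each possibility with the father I^A i and summing P(type AB): 1/4·1/4 + 1/4·0 + 1/4·1/2 + 1/4·1/4 = 1/4.

1/4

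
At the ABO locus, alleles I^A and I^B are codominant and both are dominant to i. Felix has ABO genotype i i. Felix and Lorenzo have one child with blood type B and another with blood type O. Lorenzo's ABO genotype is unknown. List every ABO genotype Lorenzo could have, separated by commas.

For each candidate genotype of Lorenzo, check whether crossing it with i i can produce every observed child phenotype.
  I^A I^A → possible child types {A} ✗
  I^A I^B → possible child types {A, B} ✗
  I^A i → possible child types {O, A} ✗
  I^B I^B → possible child types {B} ✗
  I^B i → possible child types {O, B} ✓
  i i → possible child types {O} ✗

I^B i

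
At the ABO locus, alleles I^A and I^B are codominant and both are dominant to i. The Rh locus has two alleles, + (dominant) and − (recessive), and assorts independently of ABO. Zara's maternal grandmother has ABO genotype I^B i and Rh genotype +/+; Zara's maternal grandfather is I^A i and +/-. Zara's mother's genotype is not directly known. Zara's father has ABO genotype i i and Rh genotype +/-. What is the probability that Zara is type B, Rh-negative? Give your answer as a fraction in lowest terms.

Zara's mother's ABO genotype from I^B i × I^A i: 1/4 I^A I^B, 1/4 I^A i, 1/4 I^B i, 1/4 i i.
Crossing each possibility with the father i i and summing P(type B): 1/4·1/2 + 1/4·0 + 1/4·1/2 + 1/4·0 = 1/4.
Similarly for Rh via the mother's Rh distribution: P(Rh-) = 1/8.
Independent loci: 1/4 × 1/8 = 1/32.

1/32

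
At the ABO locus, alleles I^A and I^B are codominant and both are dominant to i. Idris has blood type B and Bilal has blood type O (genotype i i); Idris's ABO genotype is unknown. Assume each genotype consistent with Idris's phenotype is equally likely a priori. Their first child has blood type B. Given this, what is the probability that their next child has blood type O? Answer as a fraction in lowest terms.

Possible genotypes: Idris ∈ {I^B I^B, I^B i}; Bilal ∈ {i i}.
Weight each parental genotype pair by prior × P(type-B child):
  I^B I^B × i i: posterior weight 2/3; P(next child type O) = 0.
  I^B i × i i: posterior weight 1/3; P(next child type O) = 1/2.
Weighted sum = 1/6.

1/6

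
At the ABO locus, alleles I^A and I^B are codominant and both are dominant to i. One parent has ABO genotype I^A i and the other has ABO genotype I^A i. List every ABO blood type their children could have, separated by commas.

O, A

Gametes from I^A i × I^A i give offspring ABO genotypes I^A I^A, I^A i, i i, i.e. phenotypes O, A.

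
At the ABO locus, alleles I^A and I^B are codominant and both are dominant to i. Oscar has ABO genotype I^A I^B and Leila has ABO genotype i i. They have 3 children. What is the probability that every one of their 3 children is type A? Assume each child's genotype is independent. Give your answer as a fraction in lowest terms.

1/8

ABO cross I^A I^B × i i → 1/2 A, 1/2 B.
So P(type A) = 1/2 per child.
All 3 independent: (1/2)^3 = 1/8.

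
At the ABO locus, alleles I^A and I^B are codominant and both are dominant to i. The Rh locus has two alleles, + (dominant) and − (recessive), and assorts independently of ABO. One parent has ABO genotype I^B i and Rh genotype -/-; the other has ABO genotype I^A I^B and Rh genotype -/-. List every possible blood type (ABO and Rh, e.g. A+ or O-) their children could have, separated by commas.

A-, B-, AB-

Gametes from I^B i × I^A I^B give offspring ABO genotypes I^A I^B, I^A i, I^B I^B, I^B i, i.e. phenotypes A, B, AB.
Rh cross -/- × -/- → phenotypes Rh-.
Combining independently: A-, B-, AB-.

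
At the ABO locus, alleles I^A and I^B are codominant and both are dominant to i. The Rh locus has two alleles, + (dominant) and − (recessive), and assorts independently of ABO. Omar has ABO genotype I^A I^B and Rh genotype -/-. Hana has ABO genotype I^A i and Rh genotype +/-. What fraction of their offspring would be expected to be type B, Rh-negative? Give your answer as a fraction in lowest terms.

1/8

ABO cross I^A I^B × I^A i → offspring phenotypes: 1/2 A, 1/4 B, 1/4 AB.
Rh cross -/- × +/- → 1/2 Rh+, 1/2 Rh-.
Independent loci: P(type B, Rh-negative) = 1/4 × 1/2 = 1/8.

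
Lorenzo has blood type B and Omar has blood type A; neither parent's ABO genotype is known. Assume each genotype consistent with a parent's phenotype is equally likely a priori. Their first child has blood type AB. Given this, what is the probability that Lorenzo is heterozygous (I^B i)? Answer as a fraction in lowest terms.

1/3

Possible genotypes: Lorenzo ∈ {I^B I^B, I^B i}; Omar ∈ {I^A I^A, I^A i}.
Weight each parental genotype pair by prior × P(type-AB child):
  I^B I^B × I^A I^A: posterior weight 4/9.
  I^B I^B × I^A i: posterior weight 2/9.
  I^B i × I^A I^A: posterior weight 2/9.
  I^B i × I^A i: posterior weight 1/9.
Sum the posterior weight over pairs where Lorenzo is I^B i: 1/3.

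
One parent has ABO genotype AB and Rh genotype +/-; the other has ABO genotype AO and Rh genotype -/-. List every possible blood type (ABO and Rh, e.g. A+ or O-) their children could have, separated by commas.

A+, A-, B+, B-, AB+, AB-

Gametes from AB × AO give offspring ABO genotypes AA, AB, AO, BO, i.e. phenotypes A, B, AB.
Rh cross +/- × -/- → phenotypes Rh+, Rh-.
Combining independently: A+, A-, B+, B-, AB+, AB-.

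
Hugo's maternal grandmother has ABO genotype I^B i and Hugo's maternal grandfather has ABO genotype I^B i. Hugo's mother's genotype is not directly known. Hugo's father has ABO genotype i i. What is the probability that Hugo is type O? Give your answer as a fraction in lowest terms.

Hugo's mother's ABO genotype from I^B i × I^B i: 1/4 I^B I^B, 1/2 I^B i, 1/4 i i.
Crossing each possibility with the father i i and summing P(type O): 1/4·0 + 1/2·1/2 + 1/4·1 = 1/2.

1/2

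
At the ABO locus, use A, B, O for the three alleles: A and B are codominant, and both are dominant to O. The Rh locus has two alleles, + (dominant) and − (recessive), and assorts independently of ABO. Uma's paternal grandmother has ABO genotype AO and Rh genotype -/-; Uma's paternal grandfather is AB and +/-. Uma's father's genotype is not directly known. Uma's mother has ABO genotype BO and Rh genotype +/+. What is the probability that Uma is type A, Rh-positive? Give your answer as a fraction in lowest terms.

1/4

Uma's father's ABO genotype from AO × AB: 1/4 AA, 1/4 AB, 1/4 AO, 1/4 BO.
Crossing each possibility with the mother BO and summing P(type A): 1/4·1/2 + 1/4·1/4 + 1/4·1/4 + 1/4·0 = 1/4.
Similarly for Rh via the father's Rh distribution: P(Rh+) = 1.
Independent loci: 1/4 × 1 = 1/4.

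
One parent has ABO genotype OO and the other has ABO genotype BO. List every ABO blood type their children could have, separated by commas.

O, B

Gametes from OO × BO give offspring ABO genotypes BO, OO, i.e. phenotypes O, B.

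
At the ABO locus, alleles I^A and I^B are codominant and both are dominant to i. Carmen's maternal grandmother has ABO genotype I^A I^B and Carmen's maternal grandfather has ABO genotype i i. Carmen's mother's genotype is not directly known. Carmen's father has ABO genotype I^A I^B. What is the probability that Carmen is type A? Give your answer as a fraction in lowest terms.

Carmen's mother's ABO genotype from I^A I^B × i i: 1/2 I^A i, 1/2 I^B i.
Crossing each possibility with the father I^A I^B and summing P(type A): 1/2·1/2 + 1/2·1/4 = 3/8.

3/8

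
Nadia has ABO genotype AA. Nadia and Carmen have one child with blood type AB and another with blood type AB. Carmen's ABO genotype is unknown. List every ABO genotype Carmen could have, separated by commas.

AB, BB, BO

For each candidate genotype of Carmen, check whether crossing it with AA can produce every observed child phenotype.
  AA → possible child types {A} ✗
  AB → possible child types {A, AB} ✓
  AO → possible child types {A} ✗
  BB → possible child types {AB} ✓
  BO → possible child types {A, AB} ✓
  OO → possible child types {A} ✗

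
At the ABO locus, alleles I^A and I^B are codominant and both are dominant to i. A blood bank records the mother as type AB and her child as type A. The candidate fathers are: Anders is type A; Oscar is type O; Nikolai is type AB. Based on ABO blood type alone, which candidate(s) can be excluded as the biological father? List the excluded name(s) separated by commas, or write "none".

A candidate is excluded only if no genotype consistent with his phenotype could produce a type A child with a type AB mother.
Every candidate has at least one consistent genotype combination, so none can be excluded.

none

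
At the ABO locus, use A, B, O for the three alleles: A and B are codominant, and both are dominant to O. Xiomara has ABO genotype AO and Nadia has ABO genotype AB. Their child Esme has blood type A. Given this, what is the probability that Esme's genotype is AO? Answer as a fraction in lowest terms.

Cross AO × AB → 1/4 AA, 1/4 AB, 1/4 AO, 1/4 BO.
Type-A genotypes among offspring: AA (1/4), AO (1/4); total 1/2.
P(AO | type A) = (1/4) / (1/2) = 1/2.

1/2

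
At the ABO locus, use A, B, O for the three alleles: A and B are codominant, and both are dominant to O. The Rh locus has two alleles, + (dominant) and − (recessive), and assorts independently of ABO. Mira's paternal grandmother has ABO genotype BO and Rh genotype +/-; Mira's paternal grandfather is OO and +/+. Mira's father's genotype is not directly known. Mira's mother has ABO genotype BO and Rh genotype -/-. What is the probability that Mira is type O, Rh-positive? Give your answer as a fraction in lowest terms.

Mira's father's ABO genotype from BO × OO: 1/2 BO, 1/2 OO.
Crossing each possibility with the mother BO and summing P(type O): 1/2·1/4 + 1/2·1/2 = 3/8.
Similarly for Rh via the father's Rh distribution: P(Rh+) = 3/4.
Independent loci: 3/8 × 3/4 = 9/32.

9/32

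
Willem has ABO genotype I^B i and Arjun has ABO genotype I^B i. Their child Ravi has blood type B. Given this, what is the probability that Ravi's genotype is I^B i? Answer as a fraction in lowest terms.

Cross I^B i × I^B i → 1/4 I^B I^B, 1/2 I^B i, 1/4 i i.
Type-B genotypes among offspring: I^B I^B (1/4), I^B i (1/2); total 3/4.
P(I^B i | type B) = (1/2) / (3/4) = 2/3.

2/3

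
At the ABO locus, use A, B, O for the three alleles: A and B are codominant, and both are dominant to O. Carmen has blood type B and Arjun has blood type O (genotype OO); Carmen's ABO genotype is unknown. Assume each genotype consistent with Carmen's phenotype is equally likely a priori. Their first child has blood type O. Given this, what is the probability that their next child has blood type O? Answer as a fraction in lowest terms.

Possible genotypes: Carmen ∈ {BB, BO}; Arjun ∈ {OO}.
Weight each parental genotype pair by prior × P(type-O child):
  BO × OO: posterior weight 1; P(next child type O) = 1/2.
Weighted sum = 1/2.

1/2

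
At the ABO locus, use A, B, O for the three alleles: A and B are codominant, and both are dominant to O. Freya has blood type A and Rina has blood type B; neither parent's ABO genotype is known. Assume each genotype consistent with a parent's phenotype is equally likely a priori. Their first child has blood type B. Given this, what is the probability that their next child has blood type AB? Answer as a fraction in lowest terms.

Possible genotypes: Freya ∈ {AA, AO}; Rina ∈ {BB, BO}.
Weight each parental genotype pair by prior × P(type-B child):
  AO × BB: posterior weight 2/3; P(next child type AB) = 1/2.
  AO × BO: posterior weight 1/3; P(next child type AB) = 1/4.
Weighted sum = 5/12.

5/12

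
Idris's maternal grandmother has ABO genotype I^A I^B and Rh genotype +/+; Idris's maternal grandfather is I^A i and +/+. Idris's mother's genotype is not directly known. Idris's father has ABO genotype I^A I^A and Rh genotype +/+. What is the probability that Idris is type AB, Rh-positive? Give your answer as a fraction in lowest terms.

1/4

Idris's mother's ABO genotype from I^A I^B × I^A i: 1/4 I^A I^A, 1/4 I^A I^B, 1/4 I^A i, 1/4 I^B i.
Crossing each possibility with the father I^A I^A and summing P(type AB): 1/4·0 + 1/4·1/2 + 1/4·0 + 1/4·1/2 = 1/4.
Similarly for Rh via the mother's Rh distribution: P(Rh+) = 1.
Independent loci: 1/4 × 1 = 1/4.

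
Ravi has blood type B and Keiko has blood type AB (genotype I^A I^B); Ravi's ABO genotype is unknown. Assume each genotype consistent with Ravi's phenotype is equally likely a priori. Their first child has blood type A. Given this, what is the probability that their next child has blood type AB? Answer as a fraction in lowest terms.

1/4

Possible genotypes: Ravi ∈ {I^B I^B, I^B i}; Keiko ∈ {I^A I^B}.
Weight each parental genotype pair by prior × P(type-A child):
  I^B i × I^A I^B: posterior weight 1; P(next child type AB) = 1/4.
Weighted sum = 1/4.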